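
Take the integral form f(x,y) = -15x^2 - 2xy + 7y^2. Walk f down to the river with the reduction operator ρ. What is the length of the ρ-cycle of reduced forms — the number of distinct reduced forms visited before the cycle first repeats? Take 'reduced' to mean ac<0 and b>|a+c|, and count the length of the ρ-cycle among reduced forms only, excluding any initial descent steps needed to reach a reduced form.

D = 424, ⌊√D⌋ = 20
descent: ρ → (7,16,-6)  [lands on river]
river: ρ → (-6,20,1)
river: ρ → (1,20,-6)
river: ρ → (-6,16,7)
river: ρ → (7,12,-10)
river: ρ → (-10,8,9)
river: ρ → (9,10,-9)
river: ρ → (-9,8,10)
river: ρ → (10,12,-7)
river: ρ → (-7,16,6)
river: ρ → (6,20,-1)
river: ρ → (-1,20,6)
river: ρ → (6,16,-7)
river: ρ → (-7,12,10)
river: ρ → (10,8,-9)
river: ρ → (-9,10,9)
river: ρ → (9,8,-10)
river: ρ → (-10,12,7)
ρ-cycle length = 18 (tail of 1 descent step not counted)

18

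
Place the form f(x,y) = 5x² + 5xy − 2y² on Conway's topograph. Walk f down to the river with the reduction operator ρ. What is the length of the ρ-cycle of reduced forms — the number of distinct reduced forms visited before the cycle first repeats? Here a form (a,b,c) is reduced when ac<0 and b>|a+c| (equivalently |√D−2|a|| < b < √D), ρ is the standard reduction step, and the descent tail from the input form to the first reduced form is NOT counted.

D = 65, ⌊√D⌋ = 8
river: ρ → (-2,7,2)
river: ρ → (2,5,-5)
river: ρ → (-5,5,2)
river: ρ → (2,7,-2)
river: ρ → (-2,5,5)
river: ρ → (5,5,-2)
ρ-cycle length = 6 (tail of 0 descent steps not counted)

6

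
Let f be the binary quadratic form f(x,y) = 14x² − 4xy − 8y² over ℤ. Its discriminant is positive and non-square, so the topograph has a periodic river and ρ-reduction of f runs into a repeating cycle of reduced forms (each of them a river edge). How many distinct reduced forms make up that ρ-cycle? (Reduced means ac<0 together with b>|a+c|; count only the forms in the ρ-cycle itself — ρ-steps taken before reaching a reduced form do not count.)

D = 464, ⌊√D⌋ = 21
descent: ρ → (-8,20,2)  [lands on river]
river: ρ → (2,20,-8)
river: ρ → (-8,12,10)
river: ρ → (10,8,-10)
river: ρ → (-10,12,8)
river: ρ → (8,20,-2)
river: ρ → (-2,20,8)
river: ρ → (8,12,-10)
river: ρ → (-10,8,10)
river: ρ → (10,12,-8)
ρ-cycle length = 10 (tail of 1 descent step not counted)

10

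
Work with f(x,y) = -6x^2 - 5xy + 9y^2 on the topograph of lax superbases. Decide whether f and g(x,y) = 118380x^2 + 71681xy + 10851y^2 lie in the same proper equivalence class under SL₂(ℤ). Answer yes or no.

D₁ = 241, D₂ = 241
river cycle of f (length 38): (9, 5, -6), (-6, 7, 8), (8, 9, -5), (-5, 11, 6), (6, 13, -3), (-3, 11, 10), (10, 9, -4), (-4, 15, 1), (1, 15, -4), (-4, 9, 10), … (28 more)
river cycle of g (length 38): (9, 5, -6), (-6, 7, 8), (8, 9, -5), (-5, 11, 6), (6, 13, -3), (-3, 11, 10), (10, 9, -4), (-4, 15, 1), (1, 15, -4), (-4, 9, 10), … (28 more)
cycles coincide ⇒ equivalent

yes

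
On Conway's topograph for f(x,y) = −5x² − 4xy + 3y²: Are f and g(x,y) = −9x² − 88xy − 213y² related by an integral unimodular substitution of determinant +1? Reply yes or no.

D₁ = 76, D₂ = 76
river cycle of f (length 6): (3, 4, -5), (-5, 6, 2), (2, 6, -5), (-5, 4, 3), (3, 8, -1), (-1, 8, 3)
river cycle of g (length 6): (2, 6, -5), (-5, 4, 3), (3, 8, -1), (-1, 8, 3), (3, 4, -5), (-5, 6, 2)
cycles coincide ⇒ equivalent

yes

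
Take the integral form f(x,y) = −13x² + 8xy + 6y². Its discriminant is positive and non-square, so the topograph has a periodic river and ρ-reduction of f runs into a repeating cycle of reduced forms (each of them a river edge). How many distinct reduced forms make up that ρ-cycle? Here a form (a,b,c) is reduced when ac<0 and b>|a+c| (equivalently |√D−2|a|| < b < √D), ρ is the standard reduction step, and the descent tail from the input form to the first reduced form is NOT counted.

D = 376, ⌊√D⌋ = 19
river: ρ → (6,16,-5)
river: ρ → (-5,14,9)
river: ρ → (9,4,-10)
river: ρ → (-10,16,3)
river: ρ → (3,14,-15)
river: ρ → (-15,16,2)
river: ρ → (2,16,-15)
river: ρ → (-15,14,3)
river: ρ → (3,16,-10)
river: ρ → (-10,4,9)
river: ρ → (9,14,-5)
river: ρ → (-5,16,6)
river: ρ → (6,8,-13)
river: ρ → (-13,18,1)
river: ρ → (1,18,-13)
river: ρ → (-13,8,6)
ρ-cycle length = 16 (tail of 0 descent steps not counted)

16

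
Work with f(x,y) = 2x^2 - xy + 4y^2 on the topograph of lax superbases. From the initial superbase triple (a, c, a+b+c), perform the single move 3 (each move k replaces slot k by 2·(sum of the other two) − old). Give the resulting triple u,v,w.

start (2,4,5) = (f(1,0),f(0,1),f(1,1))
replace slot 3: 2·(2+4) − 5 = 7 → (2,4,7)

2,4,7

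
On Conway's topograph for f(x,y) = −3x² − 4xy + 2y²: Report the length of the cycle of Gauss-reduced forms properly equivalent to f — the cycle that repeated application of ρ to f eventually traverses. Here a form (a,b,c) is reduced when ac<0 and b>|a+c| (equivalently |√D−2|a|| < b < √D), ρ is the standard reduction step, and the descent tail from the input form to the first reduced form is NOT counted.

D = 40, ⌊√D⌋ = 6
descent: ρ → (2,4,-3)  [lands on river]
river: ρ → (-3,2,3)
river: ρ → (3,4,-2)
river: ρ → (-2,4,3)
river: ρ → (3,2,-3)
river: ρ → (-3,4,2)
ρ-cycle length = 6 (tail of 1 descent step not counted)

6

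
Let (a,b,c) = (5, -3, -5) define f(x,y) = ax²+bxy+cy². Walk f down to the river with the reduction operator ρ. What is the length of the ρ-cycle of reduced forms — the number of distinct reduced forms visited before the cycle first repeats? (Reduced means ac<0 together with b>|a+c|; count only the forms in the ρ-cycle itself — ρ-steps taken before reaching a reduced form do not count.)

D = 109, ⌊√D⌋ = 10
descent: ρ → (-5,3,5)  [lands on river]
river: ρ → (5,7,-3)
river: ρ → (-3,5,7)
river: ρ → (7,9,-1)
river: ρ → (-1,9,7)
river: ρ → (7,5,-3)
river: ρ → (-3,7,5)
river: ρ → (5,3,-5)
river: ρ → (-5,7,3)
river: ρ → (3,5,-7)
river: ρ → (-7,9,1)
river: ρ → (1,9,-7)
river: ρ → (-7,5,3)
river: ρ → (3,7,-5)
ρ-cycle length = 14 (tail of 1 descent step not counted)

14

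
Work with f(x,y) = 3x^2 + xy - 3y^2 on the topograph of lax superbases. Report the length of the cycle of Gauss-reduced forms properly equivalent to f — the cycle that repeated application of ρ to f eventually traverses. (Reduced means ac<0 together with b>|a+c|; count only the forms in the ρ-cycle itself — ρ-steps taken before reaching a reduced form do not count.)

D = 37, ⌊√D⌋ = 6
river: ρ → (-3,5,1)
river: ρ → (1,5,-3)
river: ρ → (-3,1,3)
river: ρ → (3,5,-1)
river: ρ → (-1,5,3)
river: ρ → (3,1,-3)
ρ-cycle length = 6 (tail of 0 descent steps not counted)

6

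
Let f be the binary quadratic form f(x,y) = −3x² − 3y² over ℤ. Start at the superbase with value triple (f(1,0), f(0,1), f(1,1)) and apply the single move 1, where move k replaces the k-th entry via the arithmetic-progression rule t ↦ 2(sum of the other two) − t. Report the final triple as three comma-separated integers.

start (-3,-3,-6) = (f(1,0),f(0,1),f(1,1))
replace slot 1: 2·((-3)+(-6)) − (-3) = -15 → (-15,-3,-6)

-15,-3,-6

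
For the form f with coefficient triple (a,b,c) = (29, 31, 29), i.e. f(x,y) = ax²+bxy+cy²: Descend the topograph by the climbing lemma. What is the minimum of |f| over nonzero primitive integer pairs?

translate: b→-27 (≡31 mod 58), so (29,31,29)→(29,-27,27)
flip: (29,-27,27)→(27,27,29)
reduced (well bottom): (27,27,29) with a≤c, −a<b≤a
well minimum = a = 27

27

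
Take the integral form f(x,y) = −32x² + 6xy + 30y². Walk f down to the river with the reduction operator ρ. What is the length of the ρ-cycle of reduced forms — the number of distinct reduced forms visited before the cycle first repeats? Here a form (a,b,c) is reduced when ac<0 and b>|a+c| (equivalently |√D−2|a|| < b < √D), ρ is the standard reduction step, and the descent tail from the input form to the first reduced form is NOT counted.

D = 3876, ⌊√D⌋ = 62
river: ρ → (30,54,-8)
river: ρ → (-8,58,16)
river: ρ → (16,38,-38)
river: ρ → (-38,38,16)
river: ρ → (16,58,-8)
river: ρ → (-8,54,30)
river: ρ → (30,6,-32)
river: ρ → (-32,58,4)
river: ρ → (4,62,-2)
river: ρ → (-2,62,4)
river: ρ → (4,58,-32)
river: ρ → (-32,6,30)
ρ-cycle length = 12 (tail of 0 descent steps not counted)

12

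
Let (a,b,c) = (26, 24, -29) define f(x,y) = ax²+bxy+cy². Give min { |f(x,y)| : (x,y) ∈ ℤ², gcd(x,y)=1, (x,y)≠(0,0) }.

river: ρ → (-29,34,21)
river: ρ → (21,50,-13)
river: ρ → (-13,54,13)
river: ρ → (13,50,-21)
river: ρ → (-21,34,29)
river: ρ → (29,24,-26)
river: ρ → (-26,28,27)
river: ρ → (27,26,-27)
river: ρ → (-27,28,26)
river: ρ → (26,24,-29)
closes: descent 0, river 10
min |a| on river = 13

13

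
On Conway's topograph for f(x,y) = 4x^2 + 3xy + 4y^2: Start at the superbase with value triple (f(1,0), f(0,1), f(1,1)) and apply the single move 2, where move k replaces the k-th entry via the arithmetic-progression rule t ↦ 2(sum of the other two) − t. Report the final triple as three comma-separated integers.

start (4,4,11) = (f(1,0),f(0,1),f(1,1))
replace slot 2: 2·(4+11) − 4 = 26 → (4,26,11)

4,26,11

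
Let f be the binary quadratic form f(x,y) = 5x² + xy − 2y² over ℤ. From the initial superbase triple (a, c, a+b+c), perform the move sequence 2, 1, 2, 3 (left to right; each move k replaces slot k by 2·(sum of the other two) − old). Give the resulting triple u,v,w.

start (5,-2,4) = (f(1,0),f(0,1),f(1,1))
replace slot 2: 2·(5+4) − (-2) = 20 → (5,20,4)
replace slot 1: 2·(20+4) − 5 = 43 → (43,20,4)
replace slot 2: 2·(43+4) − 20 = 74 → (43,74,4)
replace slot 3: 2·(43+74) − 4 = 230 → (43,74,230)

43,74,230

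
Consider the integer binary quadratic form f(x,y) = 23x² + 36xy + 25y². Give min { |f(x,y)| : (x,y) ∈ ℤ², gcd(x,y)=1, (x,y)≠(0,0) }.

translate: b→-10 (≡36 mod 46), so (23,36,25)→(23,-10,12)
flip: (23,-10,12)→(12,10,23)
reduced (well bottom): (12,10,23) with a≤c, −a<b≤a
well minimum = a = 12

12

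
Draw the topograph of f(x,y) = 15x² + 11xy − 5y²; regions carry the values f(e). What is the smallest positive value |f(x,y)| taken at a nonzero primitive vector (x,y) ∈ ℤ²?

river: ρ → (-5,19,3)
river: ρ → (3,17,-11)
river: ρ → (-11,5,9)
river: ρ → (9,13,-7)
river: ρ → (-7,15,7)
river: ρ → (7,13,-9)
river: ρ → (-9,5,11)
river: ρ → (11,17,-3)
river: ρ → (-3,19,5)
river: ρ → (5,11,-15)
river: ρ → (-15,19,1)
river: ρ → (1,19,-15)
river: ρ → (-15,11,5)
river: ρ → (5,19,-3)
river: ρ → (-3,17,11)
river: ρ → (11,5,-9)
river: ρ → (-9,13,7)
river: ρ → (7,15,-7)
river: ρ → (-7,13,9)
river: ρ → (9,5,-11)
river: ρ → (-11,17,3)
river: ρ → (3,19,-5)
river: ρ → (-5,11,15)
river: ρ → (15,19,-1)
river: ρ → (-1,19,15)
river: ρ → (15,11,-5)
closes: descent 0, river 26
min |a| on river = 1

1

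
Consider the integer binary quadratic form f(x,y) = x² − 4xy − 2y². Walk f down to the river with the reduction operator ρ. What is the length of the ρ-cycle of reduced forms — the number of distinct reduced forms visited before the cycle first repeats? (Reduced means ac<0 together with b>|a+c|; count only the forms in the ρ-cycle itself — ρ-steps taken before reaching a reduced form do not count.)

D = 24, ⌊√D⌋ = 4
descent: ρ → (-2,4,1)  [lands on river]
river: ρ → (1,4,-2)
ρ-cycle length = 2 (tail of 1 descent step not counted)

2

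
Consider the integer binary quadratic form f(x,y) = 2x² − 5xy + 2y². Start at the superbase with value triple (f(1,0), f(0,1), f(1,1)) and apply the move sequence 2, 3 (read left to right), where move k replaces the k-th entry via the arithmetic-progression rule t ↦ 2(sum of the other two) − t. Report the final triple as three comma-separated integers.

start (2,2,-1) = (f(1,0),f(0,1),f(1,1))
replace slot 2: 2·(2+(-1)) − 2 = 0 → (2,0,-1)
replace slot 3: 2·(2+0) − (-1) = 5 → (2,0,5)

2,0,5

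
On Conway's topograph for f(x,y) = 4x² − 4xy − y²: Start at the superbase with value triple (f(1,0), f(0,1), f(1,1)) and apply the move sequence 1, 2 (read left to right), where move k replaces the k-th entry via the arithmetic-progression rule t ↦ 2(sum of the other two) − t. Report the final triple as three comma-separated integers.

start (4,-1,-1) = (f(1,0),f(0,1),f(1,1))
replace slot 1: 2·((-1)+(-1)) − 4 = -8 → (-8,-1,-1)
replace slot 2: 2·((-8)+(-1)) − (-1) = -17 → (-8,-17,-1)

-8,-17,-1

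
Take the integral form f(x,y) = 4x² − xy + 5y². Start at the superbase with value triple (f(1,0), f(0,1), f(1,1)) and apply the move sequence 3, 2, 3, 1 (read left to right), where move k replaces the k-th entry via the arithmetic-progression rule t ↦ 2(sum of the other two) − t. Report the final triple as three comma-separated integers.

start (4,5,8) = (f(1,0),f(0,1),f(1,1))
replace slot 3: 2·(4+5) − 8 = 10 → (4,5,10)
replace slot 2: 2·(4+10) − 5 = 23 → (4,23,10)
replace slot 3: 2·(4+23) − 10 = 44 → (4,23,44)
replace slot 1: 2·(23+44) − 4 = 130 → (130,23,44)

130,23,44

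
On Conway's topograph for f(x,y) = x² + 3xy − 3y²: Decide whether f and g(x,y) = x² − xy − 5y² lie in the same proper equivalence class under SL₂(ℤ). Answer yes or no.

D₁ = 21, D₂ = 21
river cycle of f (length 2): (-3, 3, 1), (1, 3, -3)
river cycle of g (length 2): (1, 3, -3), (-3, 3, 1)
cycles coincide ⇒ equivalent

yes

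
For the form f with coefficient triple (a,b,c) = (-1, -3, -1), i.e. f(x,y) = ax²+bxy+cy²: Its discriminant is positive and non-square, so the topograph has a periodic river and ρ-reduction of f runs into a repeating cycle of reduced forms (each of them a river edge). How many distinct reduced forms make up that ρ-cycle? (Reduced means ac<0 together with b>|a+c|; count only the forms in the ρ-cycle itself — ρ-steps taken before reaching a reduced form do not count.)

D = 5, ⌊√D⌋ = 2
descent: ρ → (-1,1,1)  [lands on river]
river: ρ → (1,1,-1)
ρ-cycle length = 2 (tail of 1 descent step not counted)

2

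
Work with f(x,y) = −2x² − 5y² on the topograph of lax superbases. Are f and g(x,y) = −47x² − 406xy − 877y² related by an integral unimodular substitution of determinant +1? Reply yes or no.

D₁ = -40, D₂ = -40
f is negative-definite; reduce −f:
−f: reduced (well bottom): (2,0,5) with a≤c, −a<b≤a
flip sign back: reduced form of f is (-2,0,-5)
g is negative-definite; reduce −g:
−g: translate: b→30 (≡406 mod 94), so (47,406,877)→(47,30,5)
−g: flip: (47,30,5)→(5,-30,47)
−g: translate: b→0 (≡-30 mod 10), so (5,-30,47)→(5,0,2)
−g: flip: (5,0,2)→(2,0,5)
−g: reduced (well bottom): (2,0,5) with a≤c, −a<b≤a
flip sign back: reduced form of g is (-2,0,-5)
reduced forms (-2, 0, -5) vs (-2, 0, -5) ⇒ equivalent

yes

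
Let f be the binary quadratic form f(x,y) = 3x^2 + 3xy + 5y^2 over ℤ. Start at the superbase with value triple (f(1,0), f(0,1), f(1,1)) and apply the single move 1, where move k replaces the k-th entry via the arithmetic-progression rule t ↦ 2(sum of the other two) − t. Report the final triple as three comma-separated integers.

start (3,5,11) = (f(1,0),f(0,1),f(1,1))
replace slot 1: 2·(5+11) − 3 = 29 → (29,5,11)

29,5,11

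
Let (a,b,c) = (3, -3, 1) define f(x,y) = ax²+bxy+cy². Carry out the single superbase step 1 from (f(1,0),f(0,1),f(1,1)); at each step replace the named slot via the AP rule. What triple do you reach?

start (3,1,1) = (f(1,0),f(0,1),f(1,1))
replace slot 1: 2·(1+1) − 3 = 1 → (1,1,1)

1,1,1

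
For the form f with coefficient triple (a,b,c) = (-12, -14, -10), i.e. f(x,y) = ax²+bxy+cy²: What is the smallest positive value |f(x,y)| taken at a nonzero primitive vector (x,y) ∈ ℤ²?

translate: b→-10 (≡14 mod 24), so (12,14,10)→(12,-10,8)
flip: (12,-10,8)→(8,10,12)
translate: b→-6 (≡10 mod 16), so (8,10,12)→(8,-6,10)
reduced (well bottom): (8,-6,10) with a≤c, −a<b≤a
well minimum |f| = |-8| = 8 (negative-definite)

8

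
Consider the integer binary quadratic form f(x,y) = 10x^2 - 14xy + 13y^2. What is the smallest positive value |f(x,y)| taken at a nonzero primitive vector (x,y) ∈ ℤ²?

translate: b→6 (≡-14 mod 20), so (10,-14,13)→(10,6,9)
flip: (10,6,9)→(9,-6,10)
reduced (well bottom): (9,-6,10) with a≤c, −a<b≤a
well minimum = a = 9

9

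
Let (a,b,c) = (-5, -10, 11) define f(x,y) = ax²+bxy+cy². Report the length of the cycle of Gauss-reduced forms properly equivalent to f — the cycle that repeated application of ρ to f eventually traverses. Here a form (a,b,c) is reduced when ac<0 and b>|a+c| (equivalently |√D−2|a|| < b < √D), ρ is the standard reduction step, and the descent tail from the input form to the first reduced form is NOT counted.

D = 320, ⌊√D⌋ = 17
descent: ρ → (11,10,-5)  [lands on river]
river: ρ → (-5,10,11)
river: ρ → (11,12,-4)
river: ρ → (-4,12,11)
ρ-cycle length = 4 (tail of 1 descent step not counted)

4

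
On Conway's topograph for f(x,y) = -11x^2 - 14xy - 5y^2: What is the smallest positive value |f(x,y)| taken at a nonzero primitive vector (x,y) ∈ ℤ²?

translate: b→-8 (≡14 mod 22), so (11,14,5)→(11,-8,2)
flip: (11,-8,2)→(2,8,11)
translate: b→0 (≡8 mod 4), so (2,8,11)→(2,0,3)
reduced (well bottom): (2,0,3) with a≤c, −a<b≤a
well minimum |f| = |-2| = 2 (negative-definite)

2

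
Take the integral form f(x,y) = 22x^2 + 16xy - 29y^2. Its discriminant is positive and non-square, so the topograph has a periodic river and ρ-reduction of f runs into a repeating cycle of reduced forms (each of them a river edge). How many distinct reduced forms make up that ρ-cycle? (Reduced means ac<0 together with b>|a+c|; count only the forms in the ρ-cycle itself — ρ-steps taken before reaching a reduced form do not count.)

D = 2808, ⌊√D⌋ = 52
river: ρ → (-29,42,9)
river: ρ → (9,48,-14)
river: ρ → (-14,36,27)
river: ρ → (27,18,-23)
river: ρ → (-23,28,22)
river: ρ → (22,16,-29)
ρ-cycle length = 6 (tail of 0 descent steps not counted)

6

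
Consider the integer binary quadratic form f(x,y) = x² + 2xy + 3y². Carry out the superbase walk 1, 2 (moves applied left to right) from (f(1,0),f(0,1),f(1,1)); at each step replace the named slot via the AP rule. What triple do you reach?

start (1,3,6) = (f(1,0),f(0,1),f(1,1))
replace slot 1: 2·(3+6) − 1 = 17 → (17,3,6)
replace slot 2: 2·(17+6) − 3 = 43 → (17,43,6)

17,43,6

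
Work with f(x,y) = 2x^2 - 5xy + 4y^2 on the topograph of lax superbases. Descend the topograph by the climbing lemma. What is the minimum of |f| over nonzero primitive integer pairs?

translate: b→-1 (≡-5 mod 4), so (2,-5,4)→(2,-1,1)
flip: (2,-1,1)→(1,1,2)
reduced (well bottom): (1,1,2) with a≤c, −a<b≤a
well minimum = a = 1

1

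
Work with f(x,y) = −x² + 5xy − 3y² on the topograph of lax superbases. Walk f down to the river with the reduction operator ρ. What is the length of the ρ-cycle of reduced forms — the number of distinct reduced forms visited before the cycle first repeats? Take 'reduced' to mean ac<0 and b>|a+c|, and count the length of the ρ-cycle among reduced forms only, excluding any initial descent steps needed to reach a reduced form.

D = 13, ⌊√D⌋ = 3
descent: ρ → (-3,1,1)
descent: ρ → (1,3,-1)  [lands on river]
river: ρ → (-1,3,1)
ρ-cycle length = 2 (tail of 2 descent steps not counted)

2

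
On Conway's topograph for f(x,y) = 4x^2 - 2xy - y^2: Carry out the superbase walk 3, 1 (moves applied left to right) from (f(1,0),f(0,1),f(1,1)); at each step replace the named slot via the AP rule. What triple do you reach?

start (4,-1,1) = (f(1,0),f(0,1),f(1,1))
replace slot 3: 2·(4+(-1)) − 1 = 5 → (4,-1,5)
replace slot 1: 2·((-1)+5) − 4 = 4 → (4,-1,5)

4,-1,5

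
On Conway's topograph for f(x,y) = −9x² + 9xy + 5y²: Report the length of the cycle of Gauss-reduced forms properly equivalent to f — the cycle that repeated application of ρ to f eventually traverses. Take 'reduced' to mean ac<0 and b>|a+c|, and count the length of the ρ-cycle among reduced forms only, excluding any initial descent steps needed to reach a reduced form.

D = 261, ⌊√D⌋ = 16
river: ρ → (5,11,-7)
river: ρ → (-7,3,9)
river: ρ → (9,15,-1)
river: ρ → (-1,15,9)
river: ρ → (9,3,-7)
river: ρ → (-7,11,5)
river: ρ → (5,9,-9)
river: ρ → (-9,9,5)
ρ-cycle length = 8 (tail of 0 descent steps not counted)

8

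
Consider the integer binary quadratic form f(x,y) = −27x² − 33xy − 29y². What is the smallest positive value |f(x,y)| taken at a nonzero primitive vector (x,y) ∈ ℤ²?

translate: b→-21 (≡33 mod 54), so (27,33,29)→(27,-21,23)
flip: (27,-21,23)→(23,21,27)
reduced (well bottom): (23,21,27) with a≤c, −a<b≤a
well minimum |f| = |-23| = 23 (negative-definite)

23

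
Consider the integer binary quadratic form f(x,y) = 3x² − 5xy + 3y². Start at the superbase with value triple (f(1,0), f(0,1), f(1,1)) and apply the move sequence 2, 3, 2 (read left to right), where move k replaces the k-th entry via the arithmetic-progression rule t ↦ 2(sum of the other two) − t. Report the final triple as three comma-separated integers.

start (3,3,1) = (f(1,0),f(0,1),f(1,1))
replace slot 2: 2·(3+1) − 3 = 5 → (3,5,1)
replace slot 3: 2·(3+5) − 1 = 15 → (3,5,15)
replace slot 2: 2·(3+15) − 5 = 31 → (3,31,15)

3,31,15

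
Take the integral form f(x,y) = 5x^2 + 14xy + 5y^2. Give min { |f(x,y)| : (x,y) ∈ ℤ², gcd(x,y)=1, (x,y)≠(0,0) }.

descent: ρ → (5,6,-3)  [lands on river]
river: ρ → (-3,6,5)
river: ρ → (5,4,-4)
river: ρ → (-4,4,5)
closes: descent 1, river 4
min |a| on river = 3

3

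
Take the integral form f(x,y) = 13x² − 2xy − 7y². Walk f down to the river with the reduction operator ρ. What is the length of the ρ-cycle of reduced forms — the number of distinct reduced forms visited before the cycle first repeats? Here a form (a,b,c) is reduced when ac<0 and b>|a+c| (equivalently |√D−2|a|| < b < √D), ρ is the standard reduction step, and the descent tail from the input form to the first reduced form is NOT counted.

D = 368, ⌊√D⌋ = 19
descent: ρ → (-7,16,4)  [lands on river]
river: ρ → (4,16,-7)
river: ρ → (-7,12,8)
river: ρ → (8,4,-11)
river: ρ → (-11,18,1)
river: ρ → (1,18,-11)
river: ρ → (-11,4,8)
river: ρ → (8,12,-7)
ρ-cycle length = 8 (tail of 1 descent step not counted)

8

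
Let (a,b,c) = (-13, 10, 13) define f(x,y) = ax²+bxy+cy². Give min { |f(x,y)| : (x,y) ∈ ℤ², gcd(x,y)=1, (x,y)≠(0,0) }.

river: ρ → (13,16,-10)
river: ρ → (-10,24,5)
river: ρ → (5,26,-5)
river: ρ → (-5,24,10)
river: ρ → (10,16,-13)
river: ρ → (-13,10,13)
closes: descent 0, river 6
min |a| on river = 5

5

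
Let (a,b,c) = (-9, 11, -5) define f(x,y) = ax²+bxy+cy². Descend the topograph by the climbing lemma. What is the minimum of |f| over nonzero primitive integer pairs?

translate: b→7 (≡-11 mod 18), so (9,-11,5)→(9,7,3)
flip: (9,7,3)→(3,-7,9)
translate: b→-1 (≡-7 mod 6), so (3,-7,9)→(3,-1,5)
reduced (well bottom): (3,-1,5) with a≤c, −a<b≤a
well minimum |f| = |-3| = 3 (negative-definite)

3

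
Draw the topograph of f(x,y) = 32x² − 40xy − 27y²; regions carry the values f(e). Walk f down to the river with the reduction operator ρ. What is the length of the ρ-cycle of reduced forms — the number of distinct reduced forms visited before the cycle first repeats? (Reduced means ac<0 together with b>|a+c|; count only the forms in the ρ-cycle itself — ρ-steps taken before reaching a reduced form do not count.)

D = 5056, ⌊√D⌋ = 71
descent: ρ → (-27,40,32)  [lands on river]
river: ρ → (32,24,-35)
river: ρ → (-35,46,21)
river: ρ → (21,38,-43)
river: ρ → (-43,48,16)
river: ρ → (16,48,-43)
river: ρ → (-43,38,21)
river: ρ → (21,46,-35)
river: ρ → (-35,24,32)
river: ρ → (32,40,-27)
river: ρ → (-27,68,4)
river: ρ → (4,68,-27)
ρ-cycle length = 12 (tail of 1 descent step not counted)

12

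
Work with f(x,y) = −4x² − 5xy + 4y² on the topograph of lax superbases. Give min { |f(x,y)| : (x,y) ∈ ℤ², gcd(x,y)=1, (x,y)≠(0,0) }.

descent: ρ → (4,5,-4)  [lands on river]
river: ρ → (-4,3,5)
river: ρ → (5,7,-2)
river: ρ → (-2,9,1)
river: ρ → (1,9,-2)
river: ρ → (-2,7,5)
river: ρ → (5,3,-4)
river: ρ → (-4,5,4)
river: ρ → (4,3,-5)
river: ρ → (-5,7,2)
river: ρ → (2,9,-1)
river: ρ → (-1,9,2)
river: ρ → (2,7,-5)
river: ρ → (-5,3,4)
closes: descent 1, river 14
min |a| on river = 1

1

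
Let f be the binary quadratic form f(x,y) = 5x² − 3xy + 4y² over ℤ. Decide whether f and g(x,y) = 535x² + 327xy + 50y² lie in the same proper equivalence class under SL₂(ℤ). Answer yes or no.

D₁ = -71, D₂ = -71
f: flip: (5,-3,4)→(4,3,5)
f: reduced (well bottom): (4,3,5) with a≤c, −a<b≤a
g: flip: (535,327,50)→(50,-327,535)
g: translate: b→-27 (≡-327 mod 100), so (50,-327,535)→(50,-27,4)
g: flip: (50,-27,4)→(4,27,50)
g: translate: b→3 (≡27 mod 8), so (4,27,50)→(4,3,5)
g: reduced (well bottom): (4,3,5) with a≤c, −a<b≤a
reduced forms (4, 3, 5) vs (4, 3, 5) ⇒ equivalent

yes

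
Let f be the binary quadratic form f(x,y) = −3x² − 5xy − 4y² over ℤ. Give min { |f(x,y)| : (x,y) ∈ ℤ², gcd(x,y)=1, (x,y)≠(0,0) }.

translate: b→-1 (≡5 mod 6), so (3,5,4)→(3,-1,2)
flip: (3,-1,2)→(2,1,3)
reduced (well bottom): (2,1,3) with a≤c, −a<b≤a
well minimum |f| = |-2| = 2 (negative-definite)

2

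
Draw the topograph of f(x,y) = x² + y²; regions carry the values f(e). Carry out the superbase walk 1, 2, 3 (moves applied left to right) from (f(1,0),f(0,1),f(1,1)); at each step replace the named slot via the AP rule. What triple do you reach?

start (1,1,2) = (f(1,0),f(0,1),f(1,1))
replace slot 1: 2·(1+2) − 1 = 5 → (5,1,2)
replace slot 2: 2·(5+2) − 1 = 13 → (5,13,2)
replace slot 3: 2·(5+13) − 2 = 34 → (5,13,34)

5,13,34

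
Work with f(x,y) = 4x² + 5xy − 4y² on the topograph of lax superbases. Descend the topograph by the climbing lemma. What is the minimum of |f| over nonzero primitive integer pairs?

river: ρ → (-4,3,5)
river: ρ → (5,7,-2)
river: ρ → (-2,9,1)
river: ρ → (1,9,-2)
river: ρ → (-2,7,5)
river: ρ → (5,3,-4)
river: ρ → (-4,5,4)
river: ρ → (4,3,-5)
river: ρ → (-5,7,2)
river: ρ → (2,9,-1)
river: ρ → (-1,9,2)
river: ρ → (2,7,-5)
river: ρ → (-5,3,4)
river: ρ → (4,5,-4)
closes: descent 0, river 14
min |a| on river = 1

1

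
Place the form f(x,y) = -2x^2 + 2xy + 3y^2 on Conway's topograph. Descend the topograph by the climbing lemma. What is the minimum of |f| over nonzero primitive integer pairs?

river: ρ → (3,4,-1)
river: ρ → (-1,4,3)
river: ρ → (3,2,-2)
river: ρ → (-2,2,3)
closes: descent 0, river 4
min |a| on river = 1

1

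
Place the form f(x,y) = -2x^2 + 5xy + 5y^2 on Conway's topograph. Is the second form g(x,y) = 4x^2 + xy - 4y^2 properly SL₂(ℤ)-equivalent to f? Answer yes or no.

D₁ = 65, D₂ = 65
river cycle of f (length 6): (5, 5, -2), (-2, 7, 2), (2, 5, -5), (-5, 5, 2), (2, 7, -2), (-2, 5, 5)
river cycle of g (length 6): (-4, 7, 1), (1, 7, -4), (-4, 1, 4), (4, 7, -1), (-1, 7, 4), (4, 1, -4)
cycles differ ⇒ inequivalent

no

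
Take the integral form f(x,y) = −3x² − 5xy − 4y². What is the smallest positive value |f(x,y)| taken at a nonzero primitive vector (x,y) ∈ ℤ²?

translate: b→-1 (≡5 mod 6), so (3,5,4)→(3,-1,2)
flip: (3,-1,2)→(2,1,3)
reduced (well bottom): (2,1,3) with a≤c, −a<b≤a
well minimum |f| = |-2| = 2 (negative-definite)

2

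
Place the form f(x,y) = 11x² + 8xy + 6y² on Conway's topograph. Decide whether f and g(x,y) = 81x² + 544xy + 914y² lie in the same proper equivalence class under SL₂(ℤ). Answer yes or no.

D₁ = -200, D₂ = -200
f: flip: (11,8,6)→(6,-8,11)
f: translate: b→4 (≡-8 mod 12), so (6,-8,11)→(6,4,9)
f: reduced (well bottom): (6,4,9) with a≤c, −a<b≤a
g: translate: b→58 (≡544 mod 162), so (81,544,914)→(81,58,11)
g: flip: (81,58,11)→(11,-58,81)
g: translate: b→8 (≡-58 mod 22), so (11,-58,81)→(11,8,6)
g: flip: (11,8,6)→(6,-8,11)
g: translate: b→4 (≡-8 mod 12), so (6,-8,11)→(6,4,9)
g: reduced (well bottom): (6,4,9) with a≤c, −a<b≤a
reduced forms (6, 4, 9) vs (6, 4, 9) ⇒ equivalent

yes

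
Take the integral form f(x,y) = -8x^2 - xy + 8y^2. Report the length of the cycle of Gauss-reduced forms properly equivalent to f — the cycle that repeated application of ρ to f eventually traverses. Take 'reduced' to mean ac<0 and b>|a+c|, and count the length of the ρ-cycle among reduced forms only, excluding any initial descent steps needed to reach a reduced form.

D = 257, ⌊√D⌋ = 16
descent: ρ → (8,1,-8)  [lands on river]
river: ρ → (-8,15,1)
river: ρ → (1,15,-8)
river: ρ → (-8,1,8)
river: ρ → (8,15,-1)
river: ρ → (-1,15,8)
ρ-cycle length = 6 (tail of 1 descent step not counted)

6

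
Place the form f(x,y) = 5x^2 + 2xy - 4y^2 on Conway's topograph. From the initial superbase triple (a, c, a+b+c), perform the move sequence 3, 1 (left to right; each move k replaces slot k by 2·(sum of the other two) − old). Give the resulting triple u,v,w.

start (5,-4,3) = (f(1,0),f(0,1),f(1,1))
replace slot 3: 2·(5+(-4)) − 3 = -1 → (5,-4,-1)
replace slot 1: 2·((-4)+(-1)) − 5 = -15 → (-15,-4,-1)

-15,-4,-1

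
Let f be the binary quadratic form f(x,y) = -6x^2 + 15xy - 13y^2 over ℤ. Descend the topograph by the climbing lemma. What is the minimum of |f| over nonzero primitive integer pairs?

translate: b→-3 (≡-15 mod 12), so (6,-15,13)→(6,-3,4)
flip: (6,-3,4)→(4,3,6)
reduced (well bottom): (4,3,6) with a≤c, −a<b≤a
well minimum |f| = |-4| = 4 (negative-definite)

4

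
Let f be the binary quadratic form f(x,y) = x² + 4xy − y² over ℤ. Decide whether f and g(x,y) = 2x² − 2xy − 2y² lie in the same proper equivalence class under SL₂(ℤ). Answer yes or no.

D₁ = 20, D₂ = 20
river cycle of f (length 2): (-1, 4, 1), (1, 4, -1)
river cycle of g (length 2): (-2, 2, 2), (2, 2, -2)
cycles differ ⇒ inequivalent

no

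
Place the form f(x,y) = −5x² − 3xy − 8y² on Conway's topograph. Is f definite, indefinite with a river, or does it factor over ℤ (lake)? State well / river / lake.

D = b²−4ac = (-3)² − 4·(-5)·(-8) = -151
D < 0 ⇒ definite ⇒ every region one sign ⇒ single well

well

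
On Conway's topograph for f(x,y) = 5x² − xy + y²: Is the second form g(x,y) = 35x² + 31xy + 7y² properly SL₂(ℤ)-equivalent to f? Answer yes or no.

D₁ = -19, D₂ = -19
f: flip: (5,-1,1)→(1,1,5)
f: reduced (well bottom): (1,1,5) with a≤c, −a<b≤a
g: flip: (35,31,7)→(7,-31,35)
g: translate: b→-3 (≡-31 mod 14), so (7,-31,35)→(7,-3,1)
g: flip: (7,-3,1)→(1,3,7)
g: translate: b→1 (≡3 mod 2), so (1,3,7)→(1,1,5)
g: reduced (well bottom): (1,1,5) with a≤c, −a<b≤a
reduced forms (1, 1, 5) vs (1, 1, 5) ⇒ equivalent

yes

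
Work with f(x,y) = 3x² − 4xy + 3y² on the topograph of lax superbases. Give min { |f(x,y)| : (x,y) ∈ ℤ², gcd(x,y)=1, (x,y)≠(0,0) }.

translate: b→2 (≡-4 mod 6), so (3,-4,3)→(3,2,2)
flip: (3,2,2)→(2,-2,3)
translate: b→2 (≡-2 mod 4), so (2,-2,3)→(2,2,3)
reduced (well bottom): (2,2,3) with a≤c, −a<b≤a
well minimum = a = 2

2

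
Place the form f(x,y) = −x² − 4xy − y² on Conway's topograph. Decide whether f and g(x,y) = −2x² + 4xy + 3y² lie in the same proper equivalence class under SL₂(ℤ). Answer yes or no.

D₁ = 12, D₂ = 40
discriminants differ ⇒ not SL₂(ℤ)-equivalent

no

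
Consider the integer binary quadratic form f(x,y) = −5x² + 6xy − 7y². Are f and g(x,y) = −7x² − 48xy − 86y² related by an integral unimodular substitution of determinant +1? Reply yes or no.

D₁ = -104, D₂ = -104
f is negative-definite; reduce −f:
−f: translate: b→4 (≡-6 mod 10), so (5,-6,7)→(5,4,6)
−f: reduced (well bottom): (5,4,6) with a≤c, −a<b≤a
flip sign back: reduced form of f is (-5,-4,-6)
g is negative-definite; reduce −g:
−g: translate: b→6 (≡48 mod 14), so (7,48,86)→(7,6,5)
−g: flip: (7,6,5)→(5,-6,7)
−g: translate: b→4 (≡-6 mod 10), so (5,-6,7)→(5,4,6)
−g: reduced (well bottom): (5,4,6) with a≤c, −a<b≤a
flip sign back: reduced form of g is (-5,-4,-6)
reduced forms (-5, -4, -6) vs (-5, -4, -6) ⇒ equivalent

yes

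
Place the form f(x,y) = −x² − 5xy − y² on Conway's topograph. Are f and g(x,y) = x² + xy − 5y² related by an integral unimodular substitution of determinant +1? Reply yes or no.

D₁ = 21, D₂ = 21
river cycle of f (length 2): (-1, 3, 3), (3, 3, -1)
river cycle of g (length 2): (1, 3, -3), (-3, 3, 1)
cycles differ ⇒ inequivalent

no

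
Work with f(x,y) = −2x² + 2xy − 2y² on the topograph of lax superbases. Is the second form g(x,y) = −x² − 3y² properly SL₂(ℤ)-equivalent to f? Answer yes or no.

D₁ = -12, D₂ = -12
f is negative-definite; reduce −f:
−f: translate: b→2 (≡-2 mod 4), so (2,-2,2)→(2,2,2)
−f: reduced (well bottom): (2,2,2) with a≤c, −a<b≤a
flip sign back: reduced form of f is (-2,-2,-2)
g is negative-definite; reduce −g:
−g: reduced (well bottom): (1,0,3) with a≤c, −a<b≤a
flip sign back: reduced form of g is (-1,0,-3)
reduced forms (-2, -2, -2) vs (-1, 0, -3) ⇒ inequivalent

no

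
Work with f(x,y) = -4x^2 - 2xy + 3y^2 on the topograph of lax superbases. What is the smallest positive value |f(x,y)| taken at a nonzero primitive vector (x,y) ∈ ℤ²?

descent: ρ → (3,2,-4)  [lands on river]
river: ρ → (-4,6,1)
river: ρ → (1,6,-4)
river: ρ → (-4,2,3)
river: ρ → (3,4,-3)
river: ρ → (-3,2,4)
river: ρ → (4,6,-1)
river: ρ → (-1,6,4)
river: ρ → (4,2,-3)
river: ρ → (-3,4,3)
closes: descent 1, river 10
min |a| on river = 1

1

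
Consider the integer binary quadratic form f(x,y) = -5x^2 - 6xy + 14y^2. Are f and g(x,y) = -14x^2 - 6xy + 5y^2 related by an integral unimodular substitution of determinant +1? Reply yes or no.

D₁ = 316, D₂ = 316
river cycle of f (length 6): (-5, 14, 6), (6, 10, -9), (-9, 8, 7), (7, 6, -10), (-10, 14, 3), (3, 16, -5)
river cycle of g (length 6): (5, 16, -3), (-3, 14, 10), (10, 6, -7), (-7, 8, 9), (9, 10, -6), (-6, 14, 5)
cycles differ ⇒ inequivalent

no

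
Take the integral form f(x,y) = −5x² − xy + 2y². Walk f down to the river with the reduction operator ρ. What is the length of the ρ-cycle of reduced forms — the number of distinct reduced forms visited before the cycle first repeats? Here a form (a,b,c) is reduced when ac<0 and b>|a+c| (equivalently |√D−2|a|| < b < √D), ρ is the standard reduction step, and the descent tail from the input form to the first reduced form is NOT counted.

D = 41, ⌊√D⌋ = 6
descent: ρ → (2,5,-2)  [lands on river]
river: ρ → (-2,3,4)
river: ρ → (4,5,-1)
river: ρ → (-1,5,4)
river: ρ → (4,3,-2)
river: ρ → (-2,5,2)
river: ρ → (2,3,-4)
river: ρ → (-4,5,1)
river: ρ → (1,5,-4)
river: ρ → (-4,3,2)
ρ-cycle length = 10 (tail of 1 descent step not counted)

10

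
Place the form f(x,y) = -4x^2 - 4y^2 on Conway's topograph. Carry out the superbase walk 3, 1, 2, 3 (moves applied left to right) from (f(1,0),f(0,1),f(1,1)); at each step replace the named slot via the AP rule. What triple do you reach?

start (-4,-4,-8) = (f(1,0),f(0,1),f(1,1))
replace slot 3: 2·((-4)+(-4)) − (-8) = -8 → (-4,-4,-8)
replace slot 1: 2·((-4)+(-8)) − (-4) = -20 → (-20,-4,-8)
replace slot 2: 2·((-20)+(-8)) − (-4) = -52 → (-20,-52,-8)
replace slot 3: 2·((-20)+(-52)) − (-8) = -136 → (-20,-52,-136)

-20,-52,-136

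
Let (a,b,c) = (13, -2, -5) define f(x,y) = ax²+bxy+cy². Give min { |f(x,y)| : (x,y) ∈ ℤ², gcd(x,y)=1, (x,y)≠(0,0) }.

descent: ρ → (-5,12,6)  [lands on river]
river: ρ → (6,12,-5)
river: ρ → (-5,8,10)
river: ρ → (10,12,-3)
river: ρ → (-3,12,10)
river: ρ → (10,8,-5)
closes: descent 1, river 6
min |a| on river = 3

3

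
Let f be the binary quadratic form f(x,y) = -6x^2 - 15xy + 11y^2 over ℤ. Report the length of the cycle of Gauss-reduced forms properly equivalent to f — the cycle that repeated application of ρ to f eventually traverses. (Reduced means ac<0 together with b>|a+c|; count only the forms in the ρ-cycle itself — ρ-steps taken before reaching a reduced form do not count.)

D = 489, ⌊√D⌋ = 22
descent: ρ → (11,15,-6)  [lands on river]
river: ρ → (-6,21,2)
river: ρ → (2,19,-16)
river: ρ → (-16,13,5)
river: ρ → (5,17,-10)
river: ρ → (-10,3,12)
river: ρ → (12,21,-1)
river: ρ → (-1,21,12)
river: ρ → (12,3,-10)
river: ρ → (-10,17,5)
river: ρ → (5,13,-16)
river: ρ → (-16,19,2)
river: ρ → (2,21,-6)
river: ρ → (-6,15,11)
river: ρ → (11,7,-10)
river: ρ → (-10,13,8)
river: ρ → (8,19,-4)
river: ρ → (-4,21,3)
river: ρ → (3,21,-4)
river: ρ → (-4,19,8)
river: ρ → (8,13,-10)
river: ρ → (-10,7,11)
ρ-cycle length = 22 (tail of 1 descent step not counted)

22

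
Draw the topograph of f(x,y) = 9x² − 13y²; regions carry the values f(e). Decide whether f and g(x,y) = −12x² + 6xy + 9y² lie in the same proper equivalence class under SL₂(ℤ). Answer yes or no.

D₁ = 468, D₂ = 468
river cycle of f (length 6): (9, 18, -4), (-4, 14, 17), (17, 20, -1), (-1, 20, 17), (17, 14, -4), (-4, 18, 9)
river cycle of g (length 10): (9, 12, -9), (-9, 6, 12), (12, 18, -3), (-3, 18, 12), (12, 6, -9), (-9, 12, 9), (9, 6, -12), (-12, 18, 3), (3, 18, -12), (-12, 6, 9)
cycles differ ⇒ inequivalent

no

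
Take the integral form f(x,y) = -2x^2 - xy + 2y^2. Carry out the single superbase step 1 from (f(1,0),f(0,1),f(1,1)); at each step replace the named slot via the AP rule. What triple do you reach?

start (-2,2,-1) = (f(1,0),f(0,1),f(1,1))
replace slot 1: 2·(2+(-1)) − (-2) = 4 → (4,2,-1)

4,2,-1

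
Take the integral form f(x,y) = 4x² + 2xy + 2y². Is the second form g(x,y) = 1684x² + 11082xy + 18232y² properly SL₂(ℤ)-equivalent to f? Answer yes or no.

D₁ = -28, D₂ = -28
f: flip: (4,2,2)→(2,-2,4)
f: translate: b→2 (≡-2 mod 4), so (2,-2,4)→(2,2,4)
f: reduced (well bottom): (2,2,4) with a≤c, −a<b≤a
g: translate: b→978 (≡11082 mod 3368), so (1684,11082,18232)→(1684,978,142)
g: flip: (1684,978,142)→(142,-978,1684)
g: translate: b→-126 (≡-978 mod 284), so (142,-978,1684)→(142,-126,28)
g: flip: (142,-126,28)→(28,126,142)
g: translate: b→14 (≡126 mod 56), so (28,126,142)→(28,14,2)
g: flip: (28,14,2)→(2,-14,28)
g: translate: b→2 (≡-14 mod 4), so (2,-14,28)→(2,2,4)
g: reduced (well bottom): (2,2,4) with a≤c, −a<b≤a
reduced forms (2, 2, 4) vs (2, 2, 4) ⇒ equivalent

yes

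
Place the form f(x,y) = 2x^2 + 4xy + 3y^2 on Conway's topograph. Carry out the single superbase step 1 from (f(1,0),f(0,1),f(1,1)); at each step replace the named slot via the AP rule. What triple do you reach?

start (2,3,9) = (f(1,0),f(0,1),f(1,1))
replace slot 1: 2·(3+9) − 2 = 22 → (22,3,9)

22,3,9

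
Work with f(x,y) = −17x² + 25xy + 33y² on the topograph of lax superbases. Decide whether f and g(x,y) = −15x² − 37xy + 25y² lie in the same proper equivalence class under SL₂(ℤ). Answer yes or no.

D₁ = 2869, D₂ = 2869
river cycle of f (length 28): (33, 41, -9), (-9, 49, 13), (13, 29, -39), (-39, 49, 3), (3, 53, -5), (-5, 47, 33), (33, 19, -19), (-19, 19, 33), (33, 47, -5), (-5, 53, 3), … (18 more)
river cycle of g (length 28): (25, 37, -15), (-15, 53, 1), (1, 53, -15), (-15, 37, 25), (25, 13, -27), (-27, 41, 11), (11, 47, -15), (-15, 43, 17), (17, 25, -33), (-33, 41, 9), … (18 more)
cycles differ ⇒ inequivalent

no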